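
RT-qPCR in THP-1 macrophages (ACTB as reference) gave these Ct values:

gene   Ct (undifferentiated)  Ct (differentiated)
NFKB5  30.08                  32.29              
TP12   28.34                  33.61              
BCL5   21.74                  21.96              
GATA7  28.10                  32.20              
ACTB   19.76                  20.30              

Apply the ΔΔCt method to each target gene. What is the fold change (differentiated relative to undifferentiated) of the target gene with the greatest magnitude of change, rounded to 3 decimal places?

NFKB5: ΔΔCt = (32.29−20.30) − (30.08−19.76) = 11.99 − 10.32 = 1.67; fold change = 2^-1.67 = 0.314
TP12: ΔΔCt = (33.61−20.30) − (28.34−19.76) = 13.31 − 8.58 = 4.73; fold change = 2^-4.73 = 0.038
BCL5: ΔΔCt = (21.96−20.30) − (21.74−19.76) = 1.66 − 1.98 = -0.32; fold change = 2^0.32 = 1.248
GATA7: ΔΔCt = (32.20−20.30) − (28.10−19.76) = 11.90 − 8.34 = 3.56; fold change = 2^-3.56 = 0.085
TP12 has the largest |ΔΔCt| = 4.73.

0.038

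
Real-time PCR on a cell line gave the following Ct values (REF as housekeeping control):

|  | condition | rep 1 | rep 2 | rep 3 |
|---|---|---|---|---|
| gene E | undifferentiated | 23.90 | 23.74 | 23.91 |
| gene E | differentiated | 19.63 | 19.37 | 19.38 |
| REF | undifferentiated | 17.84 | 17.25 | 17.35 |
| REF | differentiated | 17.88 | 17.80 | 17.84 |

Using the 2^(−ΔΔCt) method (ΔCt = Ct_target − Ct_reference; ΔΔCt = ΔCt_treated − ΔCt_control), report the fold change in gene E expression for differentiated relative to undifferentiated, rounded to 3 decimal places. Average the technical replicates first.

26.909

Mean Ct: gene E undifferentiated 23.850; gene E differentiated 19.460; REF undifferentiated 17.480; REF differentiated 17.840
ΔCt(undifferentiated) = 23.850 − 17.480 = 6.370
ΔCt(differentiated) = 19.460 − 17.840 = 1.620
ΔΔCt = 1.620 − 6.370 = -4.750
Fold change = 2^(−(-4.750)) = 2^4.750 = 26.9087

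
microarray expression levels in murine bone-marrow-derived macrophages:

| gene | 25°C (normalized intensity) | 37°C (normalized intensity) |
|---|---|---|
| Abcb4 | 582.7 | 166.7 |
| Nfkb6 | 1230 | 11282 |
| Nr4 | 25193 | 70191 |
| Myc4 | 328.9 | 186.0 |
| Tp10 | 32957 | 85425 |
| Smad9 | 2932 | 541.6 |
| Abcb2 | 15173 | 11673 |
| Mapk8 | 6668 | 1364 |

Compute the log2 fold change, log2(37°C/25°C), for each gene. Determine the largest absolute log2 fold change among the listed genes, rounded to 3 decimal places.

3.197

log2(166.7/582.7) = -1.805  (Abcb4)
log2(11282/1230) = 3.197  (Nfkb6)
log2(70191/25193) = 1.478  (Nr4)
log2(186.0/328.9) = -0.822  (Myc4)
log2(85425/32957) = 1.374  (Tp10)
log2(541.6/2932) = -2.437  (Smad9)
log2(11673/15173) = -0.378  (Abcb2)
log2(1364/6668) = -2.289  (Mapk8)
The largest magnitude belongs to Nfkb6.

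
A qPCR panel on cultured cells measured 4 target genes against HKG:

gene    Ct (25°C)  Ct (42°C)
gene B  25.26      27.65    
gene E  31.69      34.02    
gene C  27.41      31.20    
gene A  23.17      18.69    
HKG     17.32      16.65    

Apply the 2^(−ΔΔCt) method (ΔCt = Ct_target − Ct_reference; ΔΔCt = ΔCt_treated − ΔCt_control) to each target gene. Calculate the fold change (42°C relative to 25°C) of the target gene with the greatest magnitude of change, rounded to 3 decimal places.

0.045

gene B: ΔΔCt = (27.65−16.65) − (25.26−17.32) = 11.00 − 7.94 = 3.06; fold change = 2^-3.06 = 0.120
gene E: ΔΔCt = (34.02−16.65) − (31.69−17.32) = 17.37 − 14.37 = 3.00; fold change = 2^-3.00 = 0.125
gene C: ΔΔCt = (31.20−16.65) − (27.41−17.32) = 14.55 − 10.09 = 4.46; fold change = 2^-4.46 = 0.045
gene A: ΔΔCt = (18.69−16.65) − (23.17−17.32) = 2.04 − 5.85 = -3.81; fold change = 2^3.81 = 14.026
gene C has the largest |ΔΔCt| = 4.46.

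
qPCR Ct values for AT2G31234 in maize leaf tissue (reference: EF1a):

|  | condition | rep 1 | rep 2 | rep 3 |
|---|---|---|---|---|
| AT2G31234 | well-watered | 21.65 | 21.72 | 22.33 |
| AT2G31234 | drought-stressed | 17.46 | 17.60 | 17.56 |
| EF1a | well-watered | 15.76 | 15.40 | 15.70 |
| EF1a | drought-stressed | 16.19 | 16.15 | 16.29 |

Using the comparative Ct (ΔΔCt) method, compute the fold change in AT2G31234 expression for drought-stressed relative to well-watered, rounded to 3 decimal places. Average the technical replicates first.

30.910

Mean Ct: AT2G31234 well-watered 21.900; AT2G31234 drought-stressed 17.540; EF1a well-watered 15.620; EF1a drought-stressed 16.210
ΔCt(well-watered) = 21.900 − 15.620 = 6.280
ΔCt(drought-stressed) = 17.540 − 16.210 = 1.330
ΔΔCt = 1.330 − 6.280 = -4.950
Fold change = 2^(−(-4.950)) = 2^4.950 = 30.9100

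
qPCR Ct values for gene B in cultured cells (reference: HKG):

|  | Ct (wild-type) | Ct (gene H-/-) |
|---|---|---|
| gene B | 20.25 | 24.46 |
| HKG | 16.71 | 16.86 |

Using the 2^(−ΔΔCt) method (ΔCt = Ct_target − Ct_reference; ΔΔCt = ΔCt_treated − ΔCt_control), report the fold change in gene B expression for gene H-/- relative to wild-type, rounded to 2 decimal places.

ΔCt(wild-type) = 20.250 − 16.710 = 3.540
ΔCt(gene H-/-) = 24.460 − 16.860 = 7.600
ΔΔCt = 7.600 − 3.540 = 4.060
Fold change = 2^(−4.060) = 0.060

0.06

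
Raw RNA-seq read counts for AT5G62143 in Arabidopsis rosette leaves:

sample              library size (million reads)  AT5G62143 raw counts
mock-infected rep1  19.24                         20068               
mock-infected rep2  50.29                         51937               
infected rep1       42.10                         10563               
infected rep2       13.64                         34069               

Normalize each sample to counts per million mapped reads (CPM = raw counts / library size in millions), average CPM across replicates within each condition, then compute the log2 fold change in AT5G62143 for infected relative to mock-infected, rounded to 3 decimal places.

0.405

CPM(mock-infected rep1) = 20068 / 19.24 = 1043.0353
CPM(mock-infected rep2) = 51937 / 50.29 = 1032.7500
CPM(infected rep1) = 10563 / 42.10 = 250.9026
CPM(infected rep2) = 34069 / 13.64 = 2497.7273
mean CPM(mock-infected) = 1037.8927; mean CPM(infected) = 1374.3149
Fold change = 1374.3149 / 1037.8927 = 1.32414
log2(1.32414) = 0.4051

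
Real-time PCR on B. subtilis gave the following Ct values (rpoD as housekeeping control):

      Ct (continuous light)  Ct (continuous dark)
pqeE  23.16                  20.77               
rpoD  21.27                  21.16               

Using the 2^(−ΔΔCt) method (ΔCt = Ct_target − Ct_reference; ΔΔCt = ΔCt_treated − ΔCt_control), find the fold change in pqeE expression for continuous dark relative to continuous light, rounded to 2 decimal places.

ΔCt(continuous light) = 23.160 − 21.270 = 1.890
ΔCt(continuous dark) = 20.770 − 21.160 = -0.390
ΔΔCt = -0.390 − 1.890 = -2.280
Fold change = 2^(−(-2.280)) = 2^2.280 = 4.857

4.86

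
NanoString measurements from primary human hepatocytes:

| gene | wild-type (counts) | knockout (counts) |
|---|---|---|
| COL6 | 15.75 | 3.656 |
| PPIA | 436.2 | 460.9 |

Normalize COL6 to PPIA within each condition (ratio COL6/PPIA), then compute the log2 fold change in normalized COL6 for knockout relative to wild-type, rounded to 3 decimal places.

COL6/PPIA (wild-type) = 15.75 / 436.2 = 0.036107
COL6/PPIA (knockout) = 3.656 / 460.9 = 0.0079323
Fold change = 0.0079323 / 0.036107 = 0.2197
log2(0.2197) = -2.1865

-2.186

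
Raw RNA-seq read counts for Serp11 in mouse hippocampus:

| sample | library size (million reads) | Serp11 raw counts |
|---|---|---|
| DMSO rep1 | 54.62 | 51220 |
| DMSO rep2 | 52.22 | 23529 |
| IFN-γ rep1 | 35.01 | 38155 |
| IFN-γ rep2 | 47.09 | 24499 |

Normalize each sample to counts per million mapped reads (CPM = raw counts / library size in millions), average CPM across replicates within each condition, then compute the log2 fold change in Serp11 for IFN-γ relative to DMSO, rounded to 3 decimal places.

0.214

CPM(DMSO rep1) = 51220 / 54.62 = 937.7517
CPM(DMSO rep2) = 23529 / 52.22 = 450.5745
CPM(IFN-γ rep1) = 38155 / 35.01 = 1089.8315
CPM(IFN-γ rep2) = 24499 / 47.09 = 520.2591
mean CPM(DMSO) = 694.1631; mean CPM(IFN-γ) = 805.0453
Fold change = 805.0453 / 694.1631 = 1.15974
log2(1.15974) = 0.2138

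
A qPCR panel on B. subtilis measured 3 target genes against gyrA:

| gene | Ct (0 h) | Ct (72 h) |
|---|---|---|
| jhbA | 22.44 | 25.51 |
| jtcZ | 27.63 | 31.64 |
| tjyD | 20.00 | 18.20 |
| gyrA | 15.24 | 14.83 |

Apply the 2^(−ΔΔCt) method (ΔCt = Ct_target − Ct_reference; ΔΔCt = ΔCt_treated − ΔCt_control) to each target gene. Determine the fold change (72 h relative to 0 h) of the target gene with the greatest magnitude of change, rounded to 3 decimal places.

jhbA: ΔΔCt = (25.51−14.83) − (22.44−15.24) = 10.68 − 7.20 = 3.48; fold change = 2^-3.48 = 0.090
jtcZ: ΔΔCt = (31.64−14.83) − (27.63−15.24) = 16.81 − 12.39 = 4.42; fold change = 2^-4.42 = 0.047
tjyD: ΔΔCt = (18.20−14.83) − (20.00−15.24) = 3.37 − 4.76 = -1.39; fold change = 2^1.39 = 2.621
jtcZ has the largest |ΔΔCt| = 4.42.

0.047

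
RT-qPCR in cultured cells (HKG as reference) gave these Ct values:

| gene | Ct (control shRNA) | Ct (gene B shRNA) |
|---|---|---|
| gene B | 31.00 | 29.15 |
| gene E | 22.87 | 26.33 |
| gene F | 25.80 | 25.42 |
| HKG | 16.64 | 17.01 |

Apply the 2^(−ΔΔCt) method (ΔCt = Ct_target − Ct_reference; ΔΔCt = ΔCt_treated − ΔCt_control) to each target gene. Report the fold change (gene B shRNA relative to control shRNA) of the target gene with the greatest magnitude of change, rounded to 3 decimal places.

gene B: ΔΔCt = (29.15−17.01) − (31.00−16.64) = 12.14 − 14.36 = -2.22; fold change = 2^2.22 = 4.659
gene E: ΔΔCt = (26.33−17.01) − (22.87−16.64) = 9.32 − 6.23 = 3.09; fold change = 2^-3.09 = 0.117
gene F: ΔΔCt = (25.42−17.01) − (25.80−16.64) = 8.41 − 9.16 = -0.75; fold change = 2^0.75 = 1.682
gene E has the largest |ΔΔCt| = 3.09.

0.117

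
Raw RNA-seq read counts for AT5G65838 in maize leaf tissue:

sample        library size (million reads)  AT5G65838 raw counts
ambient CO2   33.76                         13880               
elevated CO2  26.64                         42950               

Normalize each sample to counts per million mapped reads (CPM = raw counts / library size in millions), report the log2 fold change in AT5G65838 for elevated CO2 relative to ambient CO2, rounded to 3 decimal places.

1.971

CPM(ambient CO2) = 13880 / 33.76 = 411.1374
CPM(elevated CO2) = 42950 / 26.64 = 1612.2372
Fold change = 1612.2372 / 411.1374 = 3.92141
log2(3.92141) = 1.9714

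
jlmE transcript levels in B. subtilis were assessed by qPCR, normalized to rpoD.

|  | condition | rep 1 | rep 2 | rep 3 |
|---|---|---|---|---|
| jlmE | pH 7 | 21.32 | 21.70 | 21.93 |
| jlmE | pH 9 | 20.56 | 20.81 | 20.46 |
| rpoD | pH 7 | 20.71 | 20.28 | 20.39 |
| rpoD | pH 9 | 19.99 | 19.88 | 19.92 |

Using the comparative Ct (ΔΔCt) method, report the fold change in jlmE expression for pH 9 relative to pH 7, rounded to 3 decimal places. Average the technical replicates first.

Mean Ct: jlmE pH 7 21.650; jlmE pH 9 20.610; rpoD pH 7 20.460; rpoD pH 9 19.930
ΔCt(pH 7) = 21.650 − 20.460 = 1.190
ΔCt(pH 9) = 20.610 − 19.930 = 0.680
ΔΔCt = 0.680 − 1.190 = -0.510
Fold change = 2^(−(-0.510)) = 2^0.510 = 1.4241

1.424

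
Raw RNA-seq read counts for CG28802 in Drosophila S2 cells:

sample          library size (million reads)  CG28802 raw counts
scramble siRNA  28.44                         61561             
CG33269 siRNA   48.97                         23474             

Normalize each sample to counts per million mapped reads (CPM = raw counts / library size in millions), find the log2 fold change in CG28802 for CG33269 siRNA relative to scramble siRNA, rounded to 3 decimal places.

CPM(scramble siRNA) = 61561 / 28.44 = 2164.5921
CPM(CG33269 siRNA) = 23474 / 48.97 = 479.3547
Fold change = 479.3547 / 2164.5921 = 0.22145
log2(0.22145) = -2.1749

-2.175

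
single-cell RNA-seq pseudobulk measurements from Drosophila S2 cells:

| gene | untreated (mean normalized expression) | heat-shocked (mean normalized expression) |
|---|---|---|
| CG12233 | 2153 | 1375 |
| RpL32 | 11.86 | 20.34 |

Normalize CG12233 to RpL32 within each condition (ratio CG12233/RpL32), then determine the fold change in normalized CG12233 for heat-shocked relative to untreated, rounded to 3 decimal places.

CG12233/RpL32 (untreated) = 2153 / 11.86 = 181.53
CG12233/RpL32 (heat-shocked) = 1375 / 20.34 = 67.601
Fold change = 67.601 / 181.53 = 0.3724

0.372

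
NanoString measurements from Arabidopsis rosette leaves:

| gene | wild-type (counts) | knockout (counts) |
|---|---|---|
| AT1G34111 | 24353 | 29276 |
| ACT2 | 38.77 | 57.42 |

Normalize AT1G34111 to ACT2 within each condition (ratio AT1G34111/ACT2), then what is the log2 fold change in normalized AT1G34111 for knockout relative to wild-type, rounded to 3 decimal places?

AT1G34111/ACT2 (wild-type) = 24353 / 38.77 = 628.14
AT1G34111/ACT2 (knockout) = 29276 / 57.42 = 509.86
Fold change = 509.86 / 628.14 = 0.8117
log2(0.8117) = -0.3010

-0.301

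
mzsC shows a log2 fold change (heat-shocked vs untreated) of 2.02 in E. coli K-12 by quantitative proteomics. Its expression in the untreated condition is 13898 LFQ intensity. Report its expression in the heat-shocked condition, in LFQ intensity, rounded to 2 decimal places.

56368.04

Fold change = 2^(2.02) = 4.0558
heat-shocked expression = 13898 × 4.0558 = 56368.04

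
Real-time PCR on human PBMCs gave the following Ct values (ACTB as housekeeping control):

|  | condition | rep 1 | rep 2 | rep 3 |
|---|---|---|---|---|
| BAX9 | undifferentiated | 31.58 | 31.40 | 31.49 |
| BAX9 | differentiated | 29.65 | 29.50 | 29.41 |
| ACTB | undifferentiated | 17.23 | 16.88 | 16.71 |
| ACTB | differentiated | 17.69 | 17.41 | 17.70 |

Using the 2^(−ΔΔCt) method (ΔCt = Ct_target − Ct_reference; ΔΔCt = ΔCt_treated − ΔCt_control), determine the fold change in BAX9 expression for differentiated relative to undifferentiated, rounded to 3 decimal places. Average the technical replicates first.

6.190

Mean Ct: BAX9 undifferentiated 31.490; BAX9 differentiated 29.520; ACTB undifferentiated 16.940; ACTB differentiated 17.600
ΔCt(undifferentiated) = 31.490 − 16.940 = 14.550
ΔCt(differentiated) = 29.520 − 17.600 = 11.920
ΔΔCt = 11.920 − 14.550 = -2.630
Fold change = 2^(−(-2.630)) = 2^2.630 = 6.1903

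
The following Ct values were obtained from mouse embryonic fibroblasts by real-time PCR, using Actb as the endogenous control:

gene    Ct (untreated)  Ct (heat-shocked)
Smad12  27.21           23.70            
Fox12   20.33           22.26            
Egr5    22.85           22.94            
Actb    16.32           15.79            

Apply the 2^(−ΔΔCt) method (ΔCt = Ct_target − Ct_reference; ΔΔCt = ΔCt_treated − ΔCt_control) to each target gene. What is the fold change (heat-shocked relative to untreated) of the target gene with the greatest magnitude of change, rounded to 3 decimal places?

Smad12: ΔΔCt = (23.70−15.79) − (27.21−16.32) = 7.91 − 10.89 = -2.98; fold change = 2^2.98 = 7.890
Fox12: ΔΔCt = (22.26−15.79) − (20.33−16.32) = 6.47 − 4.01 = 2.46; fold change = 2^-2.46 = 0.182
Egr5: ΔΔCt = (22.94−15.79) − (22.85−16.32) = 7.15 − 6.53 = 0.62; fold change = 2^-0.62 = 0.651
Smad12 has the largest |ΔΔCt| = 2.98.

7.890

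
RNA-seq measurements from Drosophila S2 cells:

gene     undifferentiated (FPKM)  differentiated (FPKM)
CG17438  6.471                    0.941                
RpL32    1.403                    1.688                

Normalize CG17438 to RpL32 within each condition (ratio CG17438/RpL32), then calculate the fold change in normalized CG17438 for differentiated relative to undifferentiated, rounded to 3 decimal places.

CG17438/RpL32 (undifferentiated) = 6.471 / 1.403 = 4.6123
CG17438/RpL32 (differentiated) = 0.941 / 1.688 = 0.55746
Fold change = 0.55746 / 4.6123 = 0.1209

0.121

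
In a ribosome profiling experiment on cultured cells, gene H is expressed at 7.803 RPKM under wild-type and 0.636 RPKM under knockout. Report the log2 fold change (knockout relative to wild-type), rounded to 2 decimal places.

Fold change = 0.636 / 7.803 = 0.0815
log2(0.0815) = -3.617

-3.62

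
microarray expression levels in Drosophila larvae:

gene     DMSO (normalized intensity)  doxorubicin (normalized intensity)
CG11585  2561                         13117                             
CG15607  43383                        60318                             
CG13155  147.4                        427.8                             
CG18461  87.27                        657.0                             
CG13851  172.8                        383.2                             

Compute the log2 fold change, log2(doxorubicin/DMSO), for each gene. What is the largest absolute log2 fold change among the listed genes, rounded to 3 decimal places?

2.912

log2(13117/2561) = 2.357  (CG11585)
log2(60318/43383) = 0.475  (CG15607)
log2(427.8/147.4) = 1.537  (CG13155)
log2(657.0/87.27) = 2.912  (CG18461)
log2(383.2/172.8) = 1.149  (CG13851)
The largest magnitude belongs to CG18461.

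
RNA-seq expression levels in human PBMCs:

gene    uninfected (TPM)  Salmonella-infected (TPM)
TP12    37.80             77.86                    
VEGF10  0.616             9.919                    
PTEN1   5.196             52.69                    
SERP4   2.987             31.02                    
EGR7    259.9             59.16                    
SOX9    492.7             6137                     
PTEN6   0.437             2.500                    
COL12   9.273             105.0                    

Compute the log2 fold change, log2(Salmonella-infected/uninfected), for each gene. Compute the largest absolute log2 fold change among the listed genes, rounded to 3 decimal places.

4.009

log2(77.86/37.80) = 1.042  (TP12)
log2(9.919/0.616) = 4.009  (VEGF10)
log2(52.69/5.196) = 3.342  (PTEN1)
log2(31.02/2.987) = 3.376  (SERP4)
log2(59.16/259.9) = -2.135  (EGR7)
log2(6137/492.7) = 3.639  (SOX9)
log2(2.500/0.437) = 2.516  (PTEN6)
log2(105.0/9.273) = 3.501  (COL12)
The largest magnitude belongs to VEGF10.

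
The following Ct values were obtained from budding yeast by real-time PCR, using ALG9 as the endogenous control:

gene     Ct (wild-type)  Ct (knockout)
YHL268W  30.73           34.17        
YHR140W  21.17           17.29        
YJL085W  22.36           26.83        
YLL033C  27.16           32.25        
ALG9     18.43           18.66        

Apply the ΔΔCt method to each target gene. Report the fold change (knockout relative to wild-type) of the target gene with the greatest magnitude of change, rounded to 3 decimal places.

YHL268W: ΔΔCt = (34.17−18.66) − (30.73−18.43) = 15.51 − 12.30 = 3.21; fold change = 2^-3.21 = 0.108
YHR140W: ΔΔCt = (17.29−18.66) − (21.17−18.43) = -1.37 − 2.74 = -4.11; fold change = 2^4.11 = 17.268
YJL085W: ΔΔCt = (26.83−18.66) − (22.36−18.43) = 8.17 − 3.93 = 4.24; fold change = 2^-4.24 = 0.053
YLL033C: ΔΔCt = (32.25−18.66) − (27.16−18.43) = 13.59 − 8.73 = 4.86; fold change = 2^-4.86 = 0.034
YLL033C has the largest |ΔΔCt| = 4.86.

0.034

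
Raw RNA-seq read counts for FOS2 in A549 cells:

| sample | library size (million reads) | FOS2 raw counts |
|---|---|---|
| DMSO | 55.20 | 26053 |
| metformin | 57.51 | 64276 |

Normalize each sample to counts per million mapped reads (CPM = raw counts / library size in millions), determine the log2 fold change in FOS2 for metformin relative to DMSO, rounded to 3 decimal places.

1.244

CPM(DMSO) = 26053 / 55.20 = 471.9746
CPM(metformin) = 64276 / 57.51 = 1117.6491
Fold change = 1117.6491 / 471.9746 = 2.36803
log2(2.36803) = 1.2437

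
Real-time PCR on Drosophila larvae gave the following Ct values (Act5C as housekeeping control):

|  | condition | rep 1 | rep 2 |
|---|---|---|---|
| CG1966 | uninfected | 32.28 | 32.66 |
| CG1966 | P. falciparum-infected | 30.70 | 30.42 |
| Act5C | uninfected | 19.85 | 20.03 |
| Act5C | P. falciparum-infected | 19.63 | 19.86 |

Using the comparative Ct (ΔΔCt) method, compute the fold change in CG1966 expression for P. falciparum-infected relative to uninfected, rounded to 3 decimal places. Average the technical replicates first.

Mean Ct: CG1966 uninfected 32.470; CG1966 P. falciparum-infected 30.560; Act5C uninfected 19.940; Act5C P. falciparum-infected 19.745
ΔCt(uninfected) = 32.470 − 19.940 = 12.530
ΔCt(P. falciparum-infected) = 30.560 − 19.745 = 10.815
ΔΔCt = 10.815 − 12.530 = -1.715
Fold change = 2^(−(-1.715)) = 2^1.715 = 3.2830

3.283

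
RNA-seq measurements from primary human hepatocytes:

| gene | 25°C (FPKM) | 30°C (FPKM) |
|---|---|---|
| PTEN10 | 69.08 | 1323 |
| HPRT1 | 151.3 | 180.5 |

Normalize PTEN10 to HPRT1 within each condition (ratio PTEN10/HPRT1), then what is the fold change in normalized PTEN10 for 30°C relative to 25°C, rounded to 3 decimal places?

16.053

PTEN10/HPRT1 (25°C) = 69.08 / 151.3 = 0.45658
PTEN10/HPRT1 (30°C) = 1323 / 180.5 = 7.3296
Fold change = 7.3296 / 0.45658 = 16.0535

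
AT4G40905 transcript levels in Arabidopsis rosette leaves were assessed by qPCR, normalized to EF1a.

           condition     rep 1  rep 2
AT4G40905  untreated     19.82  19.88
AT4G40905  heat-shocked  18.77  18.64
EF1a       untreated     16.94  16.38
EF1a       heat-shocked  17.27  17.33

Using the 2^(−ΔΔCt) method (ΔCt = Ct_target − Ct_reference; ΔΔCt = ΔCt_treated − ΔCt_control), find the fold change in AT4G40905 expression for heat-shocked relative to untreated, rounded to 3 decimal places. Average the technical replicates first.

Mean Ct: AT4G40905 untreated 19.850; AT4G40905 heat-shocked 18.705; EF1a untreated 16.660; EF1a heat-shocked 17.300
ΔCt(untreated) = 19.850 − 16.660 = 3.190
ΔCt(heat-shocked) = 18.705 − 17.300 = 1.405
ΔΔCt = 1.405 − 3.190 = -1.785
Fold change = 2^(−(-1.785)) = 2^1.785 = 3.4462

3.446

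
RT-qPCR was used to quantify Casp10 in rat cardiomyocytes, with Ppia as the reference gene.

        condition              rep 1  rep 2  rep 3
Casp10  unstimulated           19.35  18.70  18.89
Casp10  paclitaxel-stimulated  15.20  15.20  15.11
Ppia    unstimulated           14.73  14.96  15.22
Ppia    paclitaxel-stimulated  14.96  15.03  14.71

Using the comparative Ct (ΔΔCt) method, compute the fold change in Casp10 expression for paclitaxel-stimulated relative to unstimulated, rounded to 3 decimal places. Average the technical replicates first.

Mean Ct: Casp10 unstimulated 18.980; Casp10 paclitaxel-stimulated 15.170; Ppia unstimulated 14.970; Ppia paclitaxel-stimulated 14.900
ΔCt(unstimulated) = 18.980 − 14.970 = 4.010
ΔCt(paclitaxel-stimulated) = 15.170 − 14.900 = 0.270
ΔΔCt = 0.270 − 4.010 = -3.740
Fold change = 2^(−(-3.740)) = 2^3.740 = 13.3614

13.361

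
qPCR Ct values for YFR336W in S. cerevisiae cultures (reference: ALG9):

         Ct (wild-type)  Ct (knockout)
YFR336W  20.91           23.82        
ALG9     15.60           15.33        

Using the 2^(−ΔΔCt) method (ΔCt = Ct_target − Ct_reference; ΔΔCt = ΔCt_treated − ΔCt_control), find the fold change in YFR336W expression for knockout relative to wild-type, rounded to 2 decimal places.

0.11

ΔCt(wild-type) = 20.910 − 15.600 = 5.310
ΔCt(knockout) = 23.820 − 15.330 = 8.490
ΔΔCt = 8.490 − 5.310 = 3.180
Fold change = 2^(−3.180) = 0.110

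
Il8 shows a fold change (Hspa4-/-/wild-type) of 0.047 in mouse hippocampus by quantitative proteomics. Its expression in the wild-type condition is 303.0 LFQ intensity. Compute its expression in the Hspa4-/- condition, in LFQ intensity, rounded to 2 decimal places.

Hspa4-/- expression = 303.0 × 0.047 = 14.24

14.24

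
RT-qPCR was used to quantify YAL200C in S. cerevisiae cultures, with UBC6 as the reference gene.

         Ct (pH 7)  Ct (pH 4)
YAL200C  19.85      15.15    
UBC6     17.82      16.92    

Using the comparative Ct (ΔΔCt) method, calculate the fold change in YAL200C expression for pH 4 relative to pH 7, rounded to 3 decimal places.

13.929

ΔCt(pH 7) = 19.850 − 17.820 = 2.030
ΔCt(pH 4) = 15.150 − 16.920 = -1.770
ΔΔCt = -1.770 − 2.030 = -3.800
Fold change = 2^(−(-3.800)) = 2^3.800 = 13.9288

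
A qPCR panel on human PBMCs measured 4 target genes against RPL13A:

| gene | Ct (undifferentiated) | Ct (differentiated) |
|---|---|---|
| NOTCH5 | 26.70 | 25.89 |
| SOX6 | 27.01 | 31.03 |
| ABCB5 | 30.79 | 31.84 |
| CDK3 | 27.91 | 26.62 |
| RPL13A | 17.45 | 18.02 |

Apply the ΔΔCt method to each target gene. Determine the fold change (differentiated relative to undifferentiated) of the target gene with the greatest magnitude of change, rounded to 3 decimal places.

0.092

NOTCH5: ΔΔCt = (25.89−18.02) − (26.70−17.45) = 7.87 − 9.25 = -1.38; fold change = 2^1.38 = 2.603
SOX6: ΔΔCt = (31.03−18.02) − (27.01−17.45) = 13.01 − 9.56 = 3.45; fold change = 2^-3.45 = 0.092
ABCB5: ΔΔCt = (31.84−18.02) − (30.79−17.45) = 13.82 − 13.34 = 0.48; fold change = 2^-0.48 = 0.717
CDK3: ΔΔCt = (26.62−18.02) − (27.91−17.45) = 8.60 − 10.46 = -1.86; fold change = 2^1.86 = 3.630
SOX6 has the largest |ΔΔCt| = 3.45.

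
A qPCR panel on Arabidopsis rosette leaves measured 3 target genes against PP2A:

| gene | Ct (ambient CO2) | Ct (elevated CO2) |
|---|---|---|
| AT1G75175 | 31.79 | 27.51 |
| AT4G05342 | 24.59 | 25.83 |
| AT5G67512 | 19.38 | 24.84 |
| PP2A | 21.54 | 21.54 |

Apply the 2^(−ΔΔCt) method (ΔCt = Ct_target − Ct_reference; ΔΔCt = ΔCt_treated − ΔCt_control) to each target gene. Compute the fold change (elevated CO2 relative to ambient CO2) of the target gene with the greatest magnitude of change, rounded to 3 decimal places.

AT1G75175: ΔΔCt = (27.51−21.54) − (31.79−21.54) = 5.97 − 10.25 = -4.28; fold change = 2^4.28 = 19.427
AT4G05342: ΔΔCt = (25.83−21.54) − (24.59−21.54) = 4.29 − 3.05 = 1.24; fold change = 2^-1.24 = 0.423
AT5G67512: ΔΔCt = (24.84−21.54) − (19.38−21.54) = 3.30 − (-2.16) = 5.46; fold change = 2^-5.46 = 0.023
AT5G67512 has the largest |ΔΔCt| = 5.46.

0.023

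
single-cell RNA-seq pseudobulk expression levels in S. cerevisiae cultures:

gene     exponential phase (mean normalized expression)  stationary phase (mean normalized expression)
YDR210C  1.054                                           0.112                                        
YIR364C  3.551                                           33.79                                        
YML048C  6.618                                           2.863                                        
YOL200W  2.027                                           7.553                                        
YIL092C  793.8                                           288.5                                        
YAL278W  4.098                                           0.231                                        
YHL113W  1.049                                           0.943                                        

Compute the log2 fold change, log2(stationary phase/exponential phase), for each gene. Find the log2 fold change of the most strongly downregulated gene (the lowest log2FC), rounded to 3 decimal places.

log2(0.112/1.054) = -3.234  (YDR210C)
log2(33.79/3.551) = 3.250  (YIR364C)
log2(2.863/6.618) = -1.209  (YML048C)
log2(7.553/2.027) = 1.898  (YOL200W)
log2(288.5/793.8) = -1.460  (YIL092C)
log2(0.231/4.098) = -4.149  (YAL278W)
log2(0.943/1.049) = -0.154  (YHL113W)
YAL278W is most strongly downregulated.

-4.149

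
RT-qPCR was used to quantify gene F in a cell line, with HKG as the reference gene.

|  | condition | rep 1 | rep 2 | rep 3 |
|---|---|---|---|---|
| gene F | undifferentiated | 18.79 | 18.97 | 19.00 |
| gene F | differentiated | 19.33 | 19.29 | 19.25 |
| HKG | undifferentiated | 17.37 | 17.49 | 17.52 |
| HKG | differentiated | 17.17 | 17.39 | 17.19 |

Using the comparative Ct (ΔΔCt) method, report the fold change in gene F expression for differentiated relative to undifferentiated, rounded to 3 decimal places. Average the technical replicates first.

Mean Ct: gene F undifferentiated 18.920; gene F differentiated 19.290; HKG undifferentiated 17.460; HKG differentiated 17.250
ΔCt(undifferentiated) = 18.920 − 17.460 = 1.460
ΔCt(differentiated) = 19.290 − 17.250 = 2.040
ΔΔCt = 2.040 − 1.460 = 0.580
Fold change = 2^(−0.580) = 0.6690

0.669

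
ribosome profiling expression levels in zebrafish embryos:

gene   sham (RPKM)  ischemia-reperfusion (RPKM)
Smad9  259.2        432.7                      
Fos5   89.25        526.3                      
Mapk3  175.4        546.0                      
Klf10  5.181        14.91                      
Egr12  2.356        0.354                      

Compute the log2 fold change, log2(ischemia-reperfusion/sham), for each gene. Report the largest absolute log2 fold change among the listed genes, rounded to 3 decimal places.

2.735

log2(432.7/259.2) = 0.739  (Smad9)
log2(526.3/89.25) = 2.560  (Fos5)
log2(546.0/175.4) = 1.638  (Mapk3)
log2(14.91/5.181) = 1.525  (Klf10)
log2(0.354/2.356) = -2.735  (Egr12)
The largest magnitude belongs to Egr12.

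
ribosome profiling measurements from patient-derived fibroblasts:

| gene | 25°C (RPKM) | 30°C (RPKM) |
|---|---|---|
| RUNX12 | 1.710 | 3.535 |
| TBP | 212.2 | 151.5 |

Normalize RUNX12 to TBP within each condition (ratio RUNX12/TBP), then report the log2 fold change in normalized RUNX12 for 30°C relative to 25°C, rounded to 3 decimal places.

RUNX12/TBP (25°C) = 1.710 / 212.2 = 0.0080584
RUNX12/TBP (30°C) = 3.535 / 151.5 = 0.023333
Fold change = 0.023333 / 0.0080584 = 2.8955
log2(2.8955) = 1.5338

1.534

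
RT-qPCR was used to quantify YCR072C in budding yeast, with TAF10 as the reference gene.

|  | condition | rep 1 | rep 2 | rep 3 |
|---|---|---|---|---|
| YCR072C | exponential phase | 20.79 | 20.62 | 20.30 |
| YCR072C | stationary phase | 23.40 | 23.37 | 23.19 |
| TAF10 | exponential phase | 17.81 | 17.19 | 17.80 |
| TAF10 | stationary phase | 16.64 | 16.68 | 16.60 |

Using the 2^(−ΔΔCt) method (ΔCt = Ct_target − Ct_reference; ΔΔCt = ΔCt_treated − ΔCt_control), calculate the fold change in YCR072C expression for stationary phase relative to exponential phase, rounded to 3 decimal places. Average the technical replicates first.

Mean Ct: YCR072C exponential phase 20.570; YCR072C stationary phase 23.320; TAF10 exponential phase 17.600; TAF10 stationary phase 16.640
ΔCt(exponential phase) = 20.570 − 17.600 = 2.970
ΔCt(stationary phase) = 23.320 − 16.640 = 6.680
ΔΔCt = 6.680 − 2.970 = 3.710
Fold change = 2^(−3.710) = 0.0764

0.076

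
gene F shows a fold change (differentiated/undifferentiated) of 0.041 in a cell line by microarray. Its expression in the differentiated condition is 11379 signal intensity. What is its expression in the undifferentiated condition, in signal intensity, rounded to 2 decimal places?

undifferentiated expression = 11379 / 0.041 = 277536.59

277536.59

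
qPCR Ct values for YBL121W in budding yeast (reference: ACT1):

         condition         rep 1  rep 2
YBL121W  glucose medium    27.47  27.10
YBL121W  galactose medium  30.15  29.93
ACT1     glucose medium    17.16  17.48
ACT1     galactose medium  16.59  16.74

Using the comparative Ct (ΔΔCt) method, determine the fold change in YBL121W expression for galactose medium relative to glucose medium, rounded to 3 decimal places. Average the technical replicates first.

Mean Ct: YBL121W glucose medium 27.285; YBL121W galactose medium 30.040; ACT1 glucose medium 17.320; ACT1 galactose medium 16.665
ΔCt(glucose medium) = 27.285 − 17.320 = 9.965
ΔCt(galactose medium) = 30.040 − 16.665 = 13.375
ΔΔCt = 13.375 − 9.965 = 3.410
Fold change = 2^(−3.410) = 0.0941

0.094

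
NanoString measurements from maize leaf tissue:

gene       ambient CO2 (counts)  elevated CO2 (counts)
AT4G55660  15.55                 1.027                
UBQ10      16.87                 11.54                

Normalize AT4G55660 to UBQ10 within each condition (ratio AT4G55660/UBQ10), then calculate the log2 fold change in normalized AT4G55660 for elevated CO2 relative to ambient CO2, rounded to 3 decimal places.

-3.373

AT4G55660/UBQ10 (ambient CO2) = 15.55 / 16.87 = 0.92175
AT4G55660/UBQ10 (elevated CO2) = 1.027 / 11.54 = 0.088995
Fold change = 0.088995 / 0.92175 = 0.0965
log2(0.0965) = -3.3726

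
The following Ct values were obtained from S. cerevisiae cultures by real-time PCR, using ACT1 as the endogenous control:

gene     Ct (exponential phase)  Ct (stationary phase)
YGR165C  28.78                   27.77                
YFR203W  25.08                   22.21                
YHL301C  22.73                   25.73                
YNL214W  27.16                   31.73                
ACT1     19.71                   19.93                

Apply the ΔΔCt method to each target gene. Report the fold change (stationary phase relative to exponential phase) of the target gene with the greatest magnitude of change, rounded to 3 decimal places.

YGR165C: ΔΔCt = (27.77−19.93) − (28.78−19.71) = 7.84 − 9.07 = -1.23; fold change = 2^1.23 = 2.346
YFR203W: ΔΔCt = (22.21−19.93) − (25.08−19.71) = 2.28 − 5.37 = -3.09; fold change = 2^3.09 = 8.515
YHL301C: ΔΔCt = (25.73−19.93) − (22.73−19.71) = 5.80 − 3.02 = 2.78; fold change = 2^-2.78 = 0.146
YNL214W: ΔΔCt = (31.73−19.93) − (27.16−19.71) = 11.80 − 7.45 = 4.35; fold change = 2^-4.35 = 0.049
YNL214W has the largest |ΔΔCt| = 4.35.

0.049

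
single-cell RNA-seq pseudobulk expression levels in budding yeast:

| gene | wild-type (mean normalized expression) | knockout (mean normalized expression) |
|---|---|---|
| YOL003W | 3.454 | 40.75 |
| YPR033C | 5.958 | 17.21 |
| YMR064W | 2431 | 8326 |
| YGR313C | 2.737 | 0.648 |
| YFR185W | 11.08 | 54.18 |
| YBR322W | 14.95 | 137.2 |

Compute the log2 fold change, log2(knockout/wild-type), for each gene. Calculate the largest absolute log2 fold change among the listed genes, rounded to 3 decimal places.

log2(40.75/3.454) = 3.560  (YOL003W)
log2(17.21/5.958) = 1.530  (YPR033C)
log2(8326/2431) = 1.776  (YMR064W)
log2(0.648/2.737) = -2.079  (YGR313C)
log2(54.18/11.08) = 2.290  (YFR185W)
log2(137.2/14.95) = 3.198  (YBR322W)
The largest magnitude belongs to YOL003W.

3.560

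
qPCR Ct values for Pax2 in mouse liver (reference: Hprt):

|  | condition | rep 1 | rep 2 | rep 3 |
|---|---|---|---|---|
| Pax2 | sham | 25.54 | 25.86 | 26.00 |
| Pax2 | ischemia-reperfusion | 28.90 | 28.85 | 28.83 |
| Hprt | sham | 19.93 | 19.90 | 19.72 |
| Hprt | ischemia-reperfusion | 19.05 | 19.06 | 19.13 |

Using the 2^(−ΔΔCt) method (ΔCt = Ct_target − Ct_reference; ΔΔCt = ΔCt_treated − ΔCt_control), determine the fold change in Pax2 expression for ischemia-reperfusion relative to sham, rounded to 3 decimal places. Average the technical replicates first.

0.070

Mean Ct: Pax2 sham 25.800; Pax2 ischemia-reperfusion 28.860; Hprt sham 19.850; Hprt ischemia-reperfusion 19.080
ΔCt(sham) = 25.800 − 19.850 = 5.950
ΔCt(ischemia-reperfusion) = 28.860 − 19.080 = 9.780
ΔΔCt = 9.780 − 5.950 = 3.830
Fold change = 2^(−3.830) = 0.0703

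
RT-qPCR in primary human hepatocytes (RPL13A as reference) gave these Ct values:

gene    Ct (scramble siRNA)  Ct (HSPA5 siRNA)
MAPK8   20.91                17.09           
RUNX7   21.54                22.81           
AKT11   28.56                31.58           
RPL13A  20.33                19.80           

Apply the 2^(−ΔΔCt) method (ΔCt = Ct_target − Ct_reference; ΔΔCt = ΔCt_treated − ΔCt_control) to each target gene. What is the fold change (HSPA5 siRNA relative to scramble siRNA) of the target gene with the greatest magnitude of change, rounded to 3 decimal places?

MAPK8: ΔΔCt = (17.09−19.80) − (20.91−20.33) = -2.71 − 0.58 = -3.29; fold change = 2^3.29 = 9.781
RUNX7: ΔΔCt = (22.81−19.80) − (21.54−20.33) = 3.01 − 1.21 = 1.80; fold change = 2^-1.80 = 0.287
AKT11: ΔΔCt = (31.58−19.80) − (28.56−20.33) = 11.78 − 8.23 = 3.55; fold change = 2^-3.55 = 0.085
AKT11 has the largest |ΔΔCt| = 3.55.

0.085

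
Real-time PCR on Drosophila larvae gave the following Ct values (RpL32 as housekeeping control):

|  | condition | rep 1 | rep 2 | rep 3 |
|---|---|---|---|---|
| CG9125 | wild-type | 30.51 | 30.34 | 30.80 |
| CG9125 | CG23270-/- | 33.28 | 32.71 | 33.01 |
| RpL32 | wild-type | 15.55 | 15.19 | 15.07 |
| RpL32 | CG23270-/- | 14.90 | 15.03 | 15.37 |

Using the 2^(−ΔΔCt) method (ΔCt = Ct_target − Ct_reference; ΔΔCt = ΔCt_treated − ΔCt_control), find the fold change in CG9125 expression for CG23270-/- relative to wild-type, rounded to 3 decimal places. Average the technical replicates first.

0.163

Mean Ct: CG9125 wild-type 30.550; CG9125 CG23270-/- 33.000; RpL32 wild-type 15.270; RpL32 CG23270-/- 15.100
ΔCt(wild-type) = 30.550 − 15.270 = 15.280
ΔCt(CG23270-/-) = 33.000 − 15.100 = 17.900
ΔΔCt = 17.900 − 15.280 = 2.620
Fold change = 2^(−2.620) = 0.1627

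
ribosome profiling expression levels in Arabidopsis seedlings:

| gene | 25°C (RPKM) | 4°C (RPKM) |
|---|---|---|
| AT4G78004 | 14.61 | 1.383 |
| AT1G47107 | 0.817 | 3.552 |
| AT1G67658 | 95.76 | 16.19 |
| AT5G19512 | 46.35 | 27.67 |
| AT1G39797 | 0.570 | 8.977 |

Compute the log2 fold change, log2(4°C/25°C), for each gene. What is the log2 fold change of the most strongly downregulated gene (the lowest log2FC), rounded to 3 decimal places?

log2(1.383/14.61) = -3.401  (AT4G78004)
log2(3.552/0.817) = 2.120  (AT1G47107)
log2(16.19/95.76) = -2.564  (AT1G67658)
log2(27.67/46.35) = -0.744  (AT5G19512)
log2(8.977/0.570) = 3.977  (AT1G39797)
AT4G78004 is most strongly downregulated.

-3.401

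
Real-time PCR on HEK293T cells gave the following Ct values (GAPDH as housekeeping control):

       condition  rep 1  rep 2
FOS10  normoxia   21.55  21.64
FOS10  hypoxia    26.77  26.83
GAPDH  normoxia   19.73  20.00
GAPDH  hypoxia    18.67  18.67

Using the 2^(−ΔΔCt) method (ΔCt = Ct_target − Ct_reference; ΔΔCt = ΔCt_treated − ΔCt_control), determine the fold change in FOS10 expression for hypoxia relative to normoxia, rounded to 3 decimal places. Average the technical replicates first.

0.012

Mean Ct: FOS10 normoxia 21.595; FOS10 hypoxia 26.800; GAPDH normoxia 19.865; GAPDH hypoxia 18.670
ΔCt(normoxia) = 21.595 − 19.865 = 1.730
ΔCt(hypoxia) = 26.800 − 18.670 = 8.130
ΔΔCt = 8.130 − 1.730 = 6.400
Fold change = 2^(−6.400) = 0.0118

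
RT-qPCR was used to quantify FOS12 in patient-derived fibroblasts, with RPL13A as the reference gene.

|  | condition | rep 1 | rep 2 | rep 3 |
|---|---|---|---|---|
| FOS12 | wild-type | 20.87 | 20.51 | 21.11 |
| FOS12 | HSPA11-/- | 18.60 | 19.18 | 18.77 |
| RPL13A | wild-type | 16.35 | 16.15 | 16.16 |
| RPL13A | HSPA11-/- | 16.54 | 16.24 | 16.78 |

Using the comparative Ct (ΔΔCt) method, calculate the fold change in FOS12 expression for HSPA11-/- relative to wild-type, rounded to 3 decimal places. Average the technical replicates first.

4.857

Mean Ct: FOS12 wild-type 20.830; FOS12 HSPA11-/- 18.850; RPL13A wild-type 16.220; RPL13A HSPA11-/- 16.520
ΔCt(wild-type) = 20.830 − 16.220 = 4.610
ΔCt(HSPA11-/-) = 18.850 − 16.520 = 2.330
ΔΔCt = 2.330 − 4.610 = -2.280
Fold change = 2^(−(-2.280)) = 2^2.280 = 4.8568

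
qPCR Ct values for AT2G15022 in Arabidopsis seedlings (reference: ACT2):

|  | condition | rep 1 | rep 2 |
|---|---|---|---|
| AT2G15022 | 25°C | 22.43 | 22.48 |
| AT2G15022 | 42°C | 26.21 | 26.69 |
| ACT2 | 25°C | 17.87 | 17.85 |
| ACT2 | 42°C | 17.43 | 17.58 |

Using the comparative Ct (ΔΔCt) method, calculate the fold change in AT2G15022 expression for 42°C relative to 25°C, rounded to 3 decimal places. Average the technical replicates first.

Mean Ct: AT2G15022 25°C 22.455; AT2G15022 42°C 26.450; ACT2 25°C 17.860; ACT2 42°C 17.505
ΔCt(25°C) = 22.455 − 17.860 = 4.595
ΔCt(42°C) = 26.450 − 17.505 = 8.945
ΔΔCt = 8.945 − 4.595 = 4.350
Fold change = 2^(−4.350) = 0.0490

0.049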